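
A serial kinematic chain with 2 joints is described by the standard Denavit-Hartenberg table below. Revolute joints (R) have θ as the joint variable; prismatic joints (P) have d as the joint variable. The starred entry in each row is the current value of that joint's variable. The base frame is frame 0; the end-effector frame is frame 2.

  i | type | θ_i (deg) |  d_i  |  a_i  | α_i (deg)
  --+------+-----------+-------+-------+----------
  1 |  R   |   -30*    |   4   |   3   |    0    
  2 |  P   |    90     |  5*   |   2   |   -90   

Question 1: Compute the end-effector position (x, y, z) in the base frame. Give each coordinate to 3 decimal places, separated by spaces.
after link 1: o_1 = (2.5981, -1.5000, 4.0000)
after link 2: o_2 = (3.5981, 0.2321, 9.0000)

3.598 0.232 9.000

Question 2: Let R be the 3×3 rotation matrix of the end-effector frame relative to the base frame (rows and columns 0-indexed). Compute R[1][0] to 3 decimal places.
0.866

End-effector x-axis (col 0 of R) = (0.5000,0.8660,0.0000)
R[1][0] = 0.8660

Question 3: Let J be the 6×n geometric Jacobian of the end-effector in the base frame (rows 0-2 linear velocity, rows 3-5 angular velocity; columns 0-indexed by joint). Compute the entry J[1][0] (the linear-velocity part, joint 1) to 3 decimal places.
axis z_0 = ẑ; lever o_n−o_0 = (3.5981,0.2321,9.0000)
cross product → J_v[:, 0] = (-0.2321,3.5981,0.0000)
J_ω[:, 0] = z_0
entry J[1][0] = 3.5981

3.598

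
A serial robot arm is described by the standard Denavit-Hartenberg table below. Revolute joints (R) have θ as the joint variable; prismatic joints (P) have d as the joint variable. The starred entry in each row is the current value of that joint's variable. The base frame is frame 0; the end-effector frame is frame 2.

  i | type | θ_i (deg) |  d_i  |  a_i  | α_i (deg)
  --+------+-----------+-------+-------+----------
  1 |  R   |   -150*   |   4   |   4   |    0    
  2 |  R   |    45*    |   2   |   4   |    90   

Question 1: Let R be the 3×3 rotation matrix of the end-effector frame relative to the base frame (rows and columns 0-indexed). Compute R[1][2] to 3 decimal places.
0.259

End-effector z-axis (col 2 of R) = (-0.9659,0.2588,0.0000)
R[1][2] = 0.2588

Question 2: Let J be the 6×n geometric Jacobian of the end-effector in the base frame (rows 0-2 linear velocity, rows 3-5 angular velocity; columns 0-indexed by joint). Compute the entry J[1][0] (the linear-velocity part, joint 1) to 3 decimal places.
-4.499

axis z_0 = ẑ; lever o_n−o_0 = (-4.4994,-5.8637,6.0000)
cross product → J_v[:, 0] = (5.8637,-4.4994,0.0000)
J_ω[:, 0] = z_0
entry J[1][0] = -4.4994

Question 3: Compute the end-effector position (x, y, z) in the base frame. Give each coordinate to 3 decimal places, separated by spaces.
after link 1: o_1 = (-3.4641, -2.0000, 4.0000)
after link 2: o_2 = (-4.4994, -5.8637, 6.0000)

-4.499 -5.864 6.000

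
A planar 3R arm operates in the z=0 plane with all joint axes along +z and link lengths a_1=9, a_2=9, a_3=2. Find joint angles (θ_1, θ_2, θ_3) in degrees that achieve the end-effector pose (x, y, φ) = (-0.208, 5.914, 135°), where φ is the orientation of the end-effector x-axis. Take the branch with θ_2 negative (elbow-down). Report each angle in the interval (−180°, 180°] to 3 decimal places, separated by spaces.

wrist centre = target − a_3·(cos φ, sin φ) = (1.2062, 4.4998)
cos θ_2 = (21.7030−9²−9²)/(2·9·9) = -0.8660; θ_2 = -150.0006° (elbow-down)
β = atan2(4.4998,1.2062) = 74.9941°; ψ = atan2(-4.4999,1.2057) = -75.0003°
θ_1 = β − ψ = 149.9944°
θ_3 = φ − θ_1 − θ_2 = 135.0062° (wrapped to (-180°,180°])

149.994 -150.001 135.006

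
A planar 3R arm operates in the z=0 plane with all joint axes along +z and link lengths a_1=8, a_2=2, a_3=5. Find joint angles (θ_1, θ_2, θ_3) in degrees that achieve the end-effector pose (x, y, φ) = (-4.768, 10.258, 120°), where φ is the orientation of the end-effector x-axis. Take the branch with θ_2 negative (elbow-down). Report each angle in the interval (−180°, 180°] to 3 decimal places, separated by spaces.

wrist centre = target − a_3·(cos φ, sin φ) = (-2.2680, 5.9279)
cos θ_2 = (40.2835−8²−2²)/(2·8·2) = -0.8661; θ_2 = -150.0132° (elbow-down)
β = atan2(5.9279,-2.2680) = 110.9368°; ψ = atan2(-0.9996,6.2677) = -9.0614°
θ_1 = β − ψ = 119.9983°
θ_3 = φ − θ_1 − θ_2 = 150.0149° (wrapped to (-180°,180°])

119.998 -150.013 150.015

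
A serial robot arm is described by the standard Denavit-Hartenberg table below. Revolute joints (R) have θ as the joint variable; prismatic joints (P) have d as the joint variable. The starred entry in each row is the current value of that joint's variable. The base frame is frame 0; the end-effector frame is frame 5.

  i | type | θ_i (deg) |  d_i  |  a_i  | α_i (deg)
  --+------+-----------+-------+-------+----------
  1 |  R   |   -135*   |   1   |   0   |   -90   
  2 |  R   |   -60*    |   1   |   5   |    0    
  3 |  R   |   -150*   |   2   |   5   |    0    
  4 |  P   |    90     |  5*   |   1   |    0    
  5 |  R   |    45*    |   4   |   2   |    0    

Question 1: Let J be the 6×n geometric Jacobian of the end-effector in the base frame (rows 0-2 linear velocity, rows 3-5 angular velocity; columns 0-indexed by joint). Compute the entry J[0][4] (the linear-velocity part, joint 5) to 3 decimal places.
axis z_4 = (0.7071,-0.7071,0.0000); lever o_n−o_4 = (2.4624,-3.1945,1.9319)
cross product → J_v[:, 4] = (-1.3660,-1.3660,-0.5176)
J_ω[:, 4] = z_4
entry J[0][4] = -1.3660

-1.366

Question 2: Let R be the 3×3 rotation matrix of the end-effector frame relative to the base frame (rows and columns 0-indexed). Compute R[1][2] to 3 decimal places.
End-effector z-axis (col 2 of R) = (0.7071,-0.7071,0.0000)
R[1][2] = -0.7071

-0.707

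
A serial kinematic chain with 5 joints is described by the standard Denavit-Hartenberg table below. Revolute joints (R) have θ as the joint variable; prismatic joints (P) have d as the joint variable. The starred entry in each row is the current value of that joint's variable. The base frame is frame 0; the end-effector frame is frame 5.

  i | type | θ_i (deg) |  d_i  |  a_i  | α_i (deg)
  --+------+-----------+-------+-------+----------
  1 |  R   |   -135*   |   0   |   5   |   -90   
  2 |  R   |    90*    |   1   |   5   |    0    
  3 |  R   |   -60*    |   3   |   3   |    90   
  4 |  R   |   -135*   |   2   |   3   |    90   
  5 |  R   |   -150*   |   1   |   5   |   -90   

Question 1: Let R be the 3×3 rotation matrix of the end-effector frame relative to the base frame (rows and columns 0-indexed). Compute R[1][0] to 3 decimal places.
-0.631

End-effector x-axis (col 0 of R) = (0.2348,-0.6312,-0.7392)
R[1][0] = -0.6312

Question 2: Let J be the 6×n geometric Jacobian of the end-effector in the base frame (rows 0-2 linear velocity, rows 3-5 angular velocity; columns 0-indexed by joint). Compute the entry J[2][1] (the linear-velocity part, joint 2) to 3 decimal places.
axis z_1 = (0.7071,-0.7071,0.0000); lever o_n−o_1 = (2.1902,-5.7968,-7.0497)
cross product → J_v[:, 1] = (4.9849,4.9849,-2.5502)
J_ω[:, 1] = z_1
entry J[2][1] = -2.5502

-2.550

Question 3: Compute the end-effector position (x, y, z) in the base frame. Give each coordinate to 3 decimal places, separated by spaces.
-1.345 -9.332 -7.050

after link 1: o_1 = (-3.5355, -3.5355, 0.0000)
after link 2: o_2 = (-2.8284, -4.2426, -5.0000)
after link 3: o_3 = (-2.5442, -8.2011, -6.5000)
after link 4: o_4 = (-3.4523, -6.1091, -3.7073)
after link 5: o_5 = (-1.3453, -9.3323, -7.0497)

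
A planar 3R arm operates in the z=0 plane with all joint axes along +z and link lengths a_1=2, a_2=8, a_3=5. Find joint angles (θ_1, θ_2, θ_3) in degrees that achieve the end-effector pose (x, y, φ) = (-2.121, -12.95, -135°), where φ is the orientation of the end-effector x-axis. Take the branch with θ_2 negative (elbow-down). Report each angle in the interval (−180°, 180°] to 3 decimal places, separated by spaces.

-45.010 -44.986 -45.004

wrist centre = target − a_3·(cos φ, sin φ) = (1.4145, -9.4145)
cos θ_2 = (90.6331−2²−8²)/(2·2·8) = 0.7073; θ_2 = -44.9857° (elbow-down)
β = atan2(-9.4145,1.4145) = -81.4552°; ψ = atan2(-5.6554,7.6583) = -36.4449°
θ_1 = β − ψ = -45.0102°
θ_3 = φ − θ_1 − θ_2 = -45.0041° (wrapped to (-180°,180°])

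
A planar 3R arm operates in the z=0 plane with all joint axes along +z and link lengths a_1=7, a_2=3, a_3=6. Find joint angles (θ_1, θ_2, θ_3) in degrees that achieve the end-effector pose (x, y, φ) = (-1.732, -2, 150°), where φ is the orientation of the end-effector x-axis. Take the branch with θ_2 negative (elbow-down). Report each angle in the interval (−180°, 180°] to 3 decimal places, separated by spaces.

wrist centre = target − a_3·(cos φ, sin φ) = (3.4642, -5.0000)
cos θ_2 = (37.0004−7²−3²)/(2·7·3) = -0.5000; θ_2 = -119.9994° (elbow-down)
β = atan2(-5.0000,3.4642) = -55.2846°; ψ = atan2(-2.5981,5.5000) = -25.2850°
θ_1 = β − ψ = -29.9996°
θ_3 = φ − θ_1 − θ_2 = -60.0010° (wrapped to (-180°,180°])

-30.000 -119.999 -60.001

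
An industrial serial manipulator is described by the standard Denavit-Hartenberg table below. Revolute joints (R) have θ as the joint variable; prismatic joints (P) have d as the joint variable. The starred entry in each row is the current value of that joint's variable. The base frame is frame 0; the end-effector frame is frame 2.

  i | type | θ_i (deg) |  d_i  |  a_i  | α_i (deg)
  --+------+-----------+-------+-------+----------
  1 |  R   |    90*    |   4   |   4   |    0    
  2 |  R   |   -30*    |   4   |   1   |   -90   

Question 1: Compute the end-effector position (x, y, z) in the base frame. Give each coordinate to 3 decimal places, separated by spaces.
0.500 4.866 8.000

after link 1: o_1 = (0.0000, 4.0000, 4.0000)
after link 2: o_2 = (0.5000, 4.8660, 8.0000)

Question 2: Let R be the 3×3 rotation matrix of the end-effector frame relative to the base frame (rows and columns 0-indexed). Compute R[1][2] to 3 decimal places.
End-effector z-axis (col 2 of R) = (-0.8660,0.5000,0.0000)
R[1][2] = 0.5000

0.500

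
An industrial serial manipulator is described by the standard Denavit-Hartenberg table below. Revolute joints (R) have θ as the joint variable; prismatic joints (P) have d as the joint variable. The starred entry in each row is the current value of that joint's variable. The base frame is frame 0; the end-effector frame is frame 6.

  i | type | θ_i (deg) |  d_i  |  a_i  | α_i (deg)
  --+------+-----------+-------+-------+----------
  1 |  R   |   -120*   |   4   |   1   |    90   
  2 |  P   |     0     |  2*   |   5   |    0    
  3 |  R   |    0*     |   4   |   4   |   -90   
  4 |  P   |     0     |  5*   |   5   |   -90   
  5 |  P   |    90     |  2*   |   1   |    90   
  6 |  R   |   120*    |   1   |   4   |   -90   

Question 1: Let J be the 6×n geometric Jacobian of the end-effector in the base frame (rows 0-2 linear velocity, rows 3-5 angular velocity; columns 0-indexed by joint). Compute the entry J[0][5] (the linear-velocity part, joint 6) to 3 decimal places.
-1.732

axis z_5 = (-0.5000,-0.8660,0.0000); lever o_n−o_5 = (2.5000,-2.5981,2.0000)
cross product → J_v[:, 5] = (-1.7321,1.0000,3.4641)
J_ω[:, 5] = z_5
entry J[0][5] = -1.7321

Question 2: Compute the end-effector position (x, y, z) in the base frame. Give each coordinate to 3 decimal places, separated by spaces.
-8.464 -13.588 10.000

after link 1: o_1 = (-0.5000, -0.8660, 4.0000)
after link 2: o_2 = (-4.7321, -4.1962, 4.0000)
after link 3: o_3 = (-10.1962, -5.6603, 4.0000)
after link 4: o_4 = (-12.6962, -9.9904, 9.0000)
after link 5: o_5 = (-10.9641, -10.9904, 8.0000)
after link 6: o_6 = (-8.4641, -13.5885, 10.0000)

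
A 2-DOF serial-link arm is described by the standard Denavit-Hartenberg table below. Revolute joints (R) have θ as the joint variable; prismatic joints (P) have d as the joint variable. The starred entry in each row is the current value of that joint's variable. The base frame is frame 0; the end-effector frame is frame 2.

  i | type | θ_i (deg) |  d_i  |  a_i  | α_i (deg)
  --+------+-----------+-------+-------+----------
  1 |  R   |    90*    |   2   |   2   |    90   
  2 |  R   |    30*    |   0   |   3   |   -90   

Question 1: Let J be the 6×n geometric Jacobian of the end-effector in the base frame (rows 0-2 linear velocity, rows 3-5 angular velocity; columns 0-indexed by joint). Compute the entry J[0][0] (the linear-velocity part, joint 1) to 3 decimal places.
axis z_0 = ẑ; lever o_n−o_0 = (0.0000,4.5981,3.5000)
cross product → J_v[:, 0] = (-4.5981,0.0000,0.0000)
J_ω[:, 0] = z_0
entry J[0][0] = -4.5981

-4.598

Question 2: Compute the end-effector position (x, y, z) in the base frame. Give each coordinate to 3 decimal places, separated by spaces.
0.000 4.598 3.500

after link 1: o_1 = (0.0000, 2.0000, 2.0000)
after link 2: o_2 = (0.0000, 4.5981, 3.5000)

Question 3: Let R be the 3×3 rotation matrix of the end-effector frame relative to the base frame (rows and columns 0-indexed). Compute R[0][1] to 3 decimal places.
-1.000

End-effector y-axis (col 1 of R) = (-1.0000,0.0000,-0.0000)
R[0][1] = -1.0000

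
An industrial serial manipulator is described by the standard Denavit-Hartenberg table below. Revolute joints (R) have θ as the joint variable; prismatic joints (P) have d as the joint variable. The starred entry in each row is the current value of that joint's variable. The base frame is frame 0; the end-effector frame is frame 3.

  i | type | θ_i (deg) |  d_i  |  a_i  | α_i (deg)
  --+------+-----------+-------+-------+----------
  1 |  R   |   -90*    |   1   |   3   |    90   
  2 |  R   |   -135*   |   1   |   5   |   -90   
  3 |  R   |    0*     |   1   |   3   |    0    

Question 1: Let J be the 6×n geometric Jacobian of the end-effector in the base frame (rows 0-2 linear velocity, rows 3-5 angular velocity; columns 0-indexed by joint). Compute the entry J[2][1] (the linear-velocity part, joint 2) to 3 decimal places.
-4.950

axis z_1 = (-1.0000,-0.0000,0.0000); lever o_n−o_1 = (-1.0000,4.9497,-6.3640)
cross product → J_v[:, 1] = (0.0000,-6.3640,-4.9497)
J_ω[:, 1] = z_1
entry J[2][1] = -4.9497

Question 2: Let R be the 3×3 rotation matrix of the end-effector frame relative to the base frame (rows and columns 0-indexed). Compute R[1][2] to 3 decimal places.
End-effector z-axis (col 2 of R) = (-0.0000,-0.7071,-0.7071)
R[1][2] = -0.7071

-0.707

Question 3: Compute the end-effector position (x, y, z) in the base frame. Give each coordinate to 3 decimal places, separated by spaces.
after link 1: o_1 = (0.0000, -3.0000, 1.0000)
after link 2: o_2 = (-1.0000, 0.5355, -2.5355)
after link 3: o_3 = (-1.0000, 1.9497, -5.3640)

-1.000 1.950 -5.364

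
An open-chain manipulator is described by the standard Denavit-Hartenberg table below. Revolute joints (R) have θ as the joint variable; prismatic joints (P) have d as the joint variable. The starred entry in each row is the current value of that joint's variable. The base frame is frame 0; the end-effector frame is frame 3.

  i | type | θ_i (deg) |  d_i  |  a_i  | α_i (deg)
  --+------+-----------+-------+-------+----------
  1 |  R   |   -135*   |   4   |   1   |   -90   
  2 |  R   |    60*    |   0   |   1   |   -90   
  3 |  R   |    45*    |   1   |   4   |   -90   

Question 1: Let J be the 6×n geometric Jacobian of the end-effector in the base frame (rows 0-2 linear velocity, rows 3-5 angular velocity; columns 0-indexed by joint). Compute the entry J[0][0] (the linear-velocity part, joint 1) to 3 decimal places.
-0.552

axis z_0 = ẑ; lever o_n−o_0 = (-3.4483,0.5517,0.1845)
cross product → J_v[:, 0] = (-0.5517,-3.4483,0.0000)
J_ω[:, 0] = z_0
entry J[0][0] = -0.5517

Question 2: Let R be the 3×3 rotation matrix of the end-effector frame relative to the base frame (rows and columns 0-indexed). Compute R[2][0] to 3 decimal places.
End-effector x-axis (col 0 of R) = (-0.7500,0.2500,-0.6124)
R[2][0] = -0.6124

-0.612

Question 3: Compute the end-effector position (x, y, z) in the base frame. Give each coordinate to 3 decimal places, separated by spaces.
after link 1: o_1 = (-0.7071, -0.7071, 4.0000)
after link 2: o_2 = (-1.0607, -1.0607, 3.1340)
after link 3: o_3 = (-3.4483, 0.5517, 0.1845)

-3.448 0.552 0.184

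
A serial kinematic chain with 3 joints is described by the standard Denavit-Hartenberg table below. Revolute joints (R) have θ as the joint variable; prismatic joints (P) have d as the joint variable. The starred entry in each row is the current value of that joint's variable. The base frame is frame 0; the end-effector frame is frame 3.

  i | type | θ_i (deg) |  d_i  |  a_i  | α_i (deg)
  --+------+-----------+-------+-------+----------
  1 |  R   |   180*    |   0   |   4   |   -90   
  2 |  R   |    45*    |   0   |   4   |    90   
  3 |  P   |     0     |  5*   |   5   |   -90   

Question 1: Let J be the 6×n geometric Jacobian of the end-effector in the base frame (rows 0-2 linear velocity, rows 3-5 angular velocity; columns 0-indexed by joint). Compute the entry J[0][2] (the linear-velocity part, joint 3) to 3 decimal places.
-0.707

prismatic axis z_2 = (-0.7071,0.0000,0.7071)
J_v[:, 2] = z_2; J_ω[:, 2] = (0,0,0)
entry J[0][2] = -0.7071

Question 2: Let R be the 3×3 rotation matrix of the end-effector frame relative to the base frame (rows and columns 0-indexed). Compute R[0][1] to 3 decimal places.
0.707

End-effector y-axis (col 1 of R) = (0.7071,-0.0000,-0.7071)
R[0][1] = 0.7071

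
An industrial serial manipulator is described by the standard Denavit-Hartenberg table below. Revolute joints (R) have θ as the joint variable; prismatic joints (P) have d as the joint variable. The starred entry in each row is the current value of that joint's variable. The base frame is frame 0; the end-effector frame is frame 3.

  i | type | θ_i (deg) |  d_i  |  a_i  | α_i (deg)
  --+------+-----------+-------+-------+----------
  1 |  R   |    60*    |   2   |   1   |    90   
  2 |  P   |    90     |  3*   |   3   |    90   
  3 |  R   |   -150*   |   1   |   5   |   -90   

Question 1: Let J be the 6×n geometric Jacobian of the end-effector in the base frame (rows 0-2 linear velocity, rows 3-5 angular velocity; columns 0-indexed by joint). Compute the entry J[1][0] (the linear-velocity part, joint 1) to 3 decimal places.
axis z_0 = ẑ; lever o_n−o_0 = (1.4330,1.4821,0.6699)
cross product → J_v[:, 0] = (-1.4821,1.4330,0.0000)
J_ω[:, 0] = z_0
entry J[1][0] = 1.4330

1.433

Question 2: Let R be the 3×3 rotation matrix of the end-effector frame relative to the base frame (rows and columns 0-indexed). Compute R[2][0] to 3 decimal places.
End-effector x-axis (col 0 of R) = (-0.4330,0.2500,-0.8660)
R[2][0] = -0.8660

-0.866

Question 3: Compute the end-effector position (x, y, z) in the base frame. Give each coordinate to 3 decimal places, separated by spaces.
after link 1: o_1 = (0.5000, 0.8660, 2.0000)
after link 2: o_2 = (3.0981, -0.6340, 5.0000)
after link 3: o_3 = (1.4330, 1.4821, 0.6699)

1.433 1.482 0.670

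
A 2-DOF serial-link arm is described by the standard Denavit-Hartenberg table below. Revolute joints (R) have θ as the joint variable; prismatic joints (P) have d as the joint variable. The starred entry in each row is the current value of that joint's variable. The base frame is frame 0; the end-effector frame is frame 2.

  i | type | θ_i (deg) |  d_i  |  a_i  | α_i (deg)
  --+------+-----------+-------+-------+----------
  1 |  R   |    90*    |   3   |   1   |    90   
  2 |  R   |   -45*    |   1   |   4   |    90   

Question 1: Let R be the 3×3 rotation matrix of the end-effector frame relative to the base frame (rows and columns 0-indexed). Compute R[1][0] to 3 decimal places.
0.707

End-effector x-axis (col 0 of R) = (0.0000,0.7071,-0.7071)
R[1][0] = 0.7071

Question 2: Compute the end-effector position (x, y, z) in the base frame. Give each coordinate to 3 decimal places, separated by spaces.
1.000 3.828 0.172

after link 1: o_1 = (0.0000, 1.0000, 3.0000)
after link 2: o_2 = (1.0000, 3.8284, 0.1716)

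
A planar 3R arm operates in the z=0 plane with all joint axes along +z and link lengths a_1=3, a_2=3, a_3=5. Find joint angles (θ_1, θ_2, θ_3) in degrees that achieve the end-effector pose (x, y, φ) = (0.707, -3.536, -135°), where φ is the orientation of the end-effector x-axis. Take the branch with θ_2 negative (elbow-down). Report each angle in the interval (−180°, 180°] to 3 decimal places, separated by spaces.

wrist centre = target − a_3·(cos φ, sin φ) = (4.2425, -0.0005)
cos θ_2 = (17.9991−3²−3²)/(2·3·3) = -0.0001; θ_2 = -90.0029° (elbow-down)
β = atan2(-0.0005,4.2425) = -0.0063°; ψ = atan2(-3.0000,2.9998) = -45.0014°
θ_1 = β − ψ = 44.9951°
θ_3 = φ − θ_1 − θ_2 = -89.9923° (wrapped to (-180°,180°])

44.995 -90.003 -89.992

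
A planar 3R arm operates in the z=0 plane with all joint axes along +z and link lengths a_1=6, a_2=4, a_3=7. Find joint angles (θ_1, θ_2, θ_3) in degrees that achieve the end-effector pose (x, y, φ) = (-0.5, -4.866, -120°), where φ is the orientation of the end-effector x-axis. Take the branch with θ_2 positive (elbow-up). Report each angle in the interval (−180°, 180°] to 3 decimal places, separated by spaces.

-16.524 150.000 106.524

wrist centre = target − a_3·(cos φ, sin φ) = (3.0000, 1.1962)
cos θ_2 = (10.4308−6²−4²)/(2·6·4) = -0.8660; θ_2 = 149.9999° (elbow-up)
β = atan2(1.1962,3.0000) = 21.7385°; ψ = atan2(2.0000,2.5359) = 38.2620°
θ_1 = β − ψ = -16.5236°
θ_3 = φ − θ_1 − θ_2 = 106.5237° (wrapped to (-180°,180°])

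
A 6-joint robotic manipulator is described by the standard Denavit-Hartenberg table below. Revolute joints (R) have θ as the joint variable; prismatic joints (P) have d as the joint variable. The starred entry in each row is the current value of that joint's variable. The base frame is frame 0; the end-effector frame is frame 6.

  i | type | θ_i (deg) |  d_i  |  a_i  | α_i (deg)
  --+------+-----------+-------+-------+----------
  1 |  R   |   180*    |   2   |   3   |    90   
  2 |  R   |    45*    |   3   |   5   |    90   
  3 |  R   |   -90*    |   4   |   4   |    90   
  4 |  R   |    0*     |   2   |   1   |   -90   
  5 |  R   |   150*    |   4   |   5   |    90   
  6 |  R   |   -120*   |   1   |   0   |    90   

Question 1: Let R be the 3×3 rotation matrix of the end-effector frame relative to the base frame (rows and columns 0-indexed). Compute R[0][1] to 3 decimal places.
-0.612

End-effector y-axis (col 1 of R) = (-0.6124,-0.5000,0.6124)
R[0][1] = -0.6124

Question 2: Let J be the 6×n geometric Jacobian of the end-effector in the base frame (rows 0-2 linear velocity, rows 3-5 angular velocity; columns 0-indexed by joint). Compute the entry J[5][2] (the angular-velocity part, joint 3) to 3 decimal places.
-0.707

axis z_2 = (-0.7071,0.0000,-0.7071); lever o_n−o_2 = (-6.6228,-1.1699,-4.6909)
cross product → J_v[:, 2] = (-0.8272,1.3660,0.8272)
J_ω[:, 2] = z_2
entry J[5][2] = -0.7071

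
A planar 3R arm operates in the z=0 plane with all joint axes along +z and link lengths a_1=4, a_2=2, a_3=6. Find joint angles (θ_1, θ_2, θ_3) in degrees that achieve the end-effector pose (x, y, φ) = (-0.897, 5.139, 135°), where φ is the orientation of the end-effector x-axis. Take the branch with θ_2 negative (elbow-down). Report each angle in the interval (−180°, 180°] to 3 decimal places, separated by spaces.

wrist centre = target − a_3·(cos φ, sin φ) = (3.3456, 0.8964)
cos θ_2 = (11.9968−4²−2²)/(2·4·2) = -0.5002; θ_2 = -120.0134° (elbow-down)
β = atan2(0.8964,3.3456) = 14.9984°; ψ = atan2(-1.7318,2.9996) = -30.0000°
θ_1 = β − ψ = 44.9984°
θ_3 = φ − θ_1 − θ_2 = -149.9850° (wrapped to (-180°,180°])

44.998 -120.013 -149.985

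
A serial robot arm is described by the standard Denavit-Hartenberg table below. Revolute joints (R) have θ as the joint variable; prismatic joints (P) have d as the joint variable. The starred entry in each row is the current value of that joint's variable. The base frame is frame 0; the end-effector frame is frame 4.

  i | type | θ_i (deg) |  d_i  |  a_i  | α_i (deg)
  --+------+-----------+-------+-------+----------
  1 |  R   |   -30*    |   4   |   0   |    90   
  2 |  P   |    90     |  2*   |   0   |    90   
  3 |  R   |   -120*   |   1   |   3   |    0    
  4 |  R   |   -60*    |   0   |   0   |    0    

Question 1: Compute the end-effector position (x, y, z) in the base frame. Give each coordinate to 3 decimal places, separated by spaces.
after link 1: o_1 = (0.0000, 0.0000, 4.0000)
after link 2: o_2 = (-1.0000, -1.7321, 4.0000)
after link 3: o_3 = (1.1651, 0.0179, 2.5000)
after link 4: o_4 = (1.1651, 0.0179, 2.5000)

1.165 0.018 2.500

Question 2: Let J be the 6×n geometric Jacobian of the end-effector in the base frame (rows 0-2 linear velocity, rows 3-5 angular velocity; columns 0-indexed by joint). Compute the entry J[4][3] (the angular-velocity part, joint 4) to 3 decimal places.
axis z_3 = (0.8660,-0.5000,-0.0000); lever o_n−o_3 = (0.0000,0.0000,0.0000)
cross product → J_v[:, 3] = (0.0000,-0.0000,0.0000)
J_ω[:, 3] = z_3
entry J[4][3] = -0.5000

-0.500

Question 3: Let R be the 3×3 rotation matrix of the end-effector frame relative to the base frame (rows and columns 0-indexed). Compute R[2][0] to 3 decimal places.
-1.000

End-effector x-axis (col 0 of R) = (0.0000,0.0000,-1.0000)
R[2][0] = -1.0000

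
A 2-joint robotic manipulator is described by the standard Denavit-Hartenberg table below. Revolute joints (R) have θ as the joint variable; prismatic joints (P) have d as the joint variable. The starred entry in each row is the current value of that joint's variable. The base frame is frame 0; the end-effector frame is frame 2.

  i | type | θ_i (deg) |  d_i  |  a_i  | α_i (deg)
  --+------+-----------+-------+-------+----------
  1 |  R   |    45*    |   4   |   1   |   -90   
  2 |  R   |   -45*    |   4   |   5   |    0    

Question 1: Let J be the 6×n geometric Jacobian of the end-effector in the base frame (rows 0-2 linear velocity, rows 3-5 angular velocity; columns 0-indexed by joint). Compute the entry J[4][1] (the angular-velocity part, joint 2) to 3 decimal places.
axis z_1 = (-0.7071,0.7071,0.0000); lever o_n−o_1 = (-0.3284,5.3284,3.5355)
cross product → J_v[:, 1] = (2.5000,2.5000,-3.5355)
J_ω[:, 1] = z_1
entry J[4][1] = 0.7071

0.707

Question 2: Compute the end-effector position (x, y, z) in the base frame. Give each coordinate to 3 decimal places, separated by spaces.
0.379 6.036 7.536

after link 1: o_1 = (0.7071, 0.7071, 4.0000)
after link 2: o_2 = (0.3787, 6.0355, 7.5355)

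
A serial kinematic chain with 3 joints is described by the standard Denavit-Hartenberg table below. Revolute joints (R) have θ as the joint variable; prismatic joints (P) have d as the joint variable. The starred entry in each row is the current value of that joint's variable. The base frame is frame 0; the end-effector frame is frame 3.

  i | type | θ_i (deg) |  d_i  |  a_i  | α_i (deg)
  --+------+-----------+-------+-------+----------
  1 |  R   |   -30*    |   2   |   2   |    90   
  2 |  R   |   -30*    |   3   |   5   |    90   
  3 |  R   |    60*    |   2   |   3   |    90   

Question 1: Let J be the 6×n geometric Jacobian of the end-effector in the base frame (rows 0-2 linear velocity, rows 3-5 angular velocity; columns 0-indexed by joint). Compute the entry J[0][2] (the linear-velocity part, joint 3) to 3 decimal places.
-2.699

axis z_2 = (-0.4330,0.2500,-0.8660); lever o_n−o_2 = (-1.0401,-2.3995,-2.4821)
cross product → J_v[:, 2] = (-2.6986,-0.1740,1.2990)
J_ω[:, 2] = z_2
entry J[0][2] = -2.6986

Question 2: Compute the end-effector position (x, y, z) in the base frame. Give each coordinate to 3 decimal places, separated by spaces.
after link 1: o_1 = (1.7321, -1.0000, 2.0000)
after link 2: o_2 = (3.9821, -5.7631, -0.5000)
after link 3: o_3 = (2.9420, -8.1627, -2.9821)

2.942 -8.163 -2.982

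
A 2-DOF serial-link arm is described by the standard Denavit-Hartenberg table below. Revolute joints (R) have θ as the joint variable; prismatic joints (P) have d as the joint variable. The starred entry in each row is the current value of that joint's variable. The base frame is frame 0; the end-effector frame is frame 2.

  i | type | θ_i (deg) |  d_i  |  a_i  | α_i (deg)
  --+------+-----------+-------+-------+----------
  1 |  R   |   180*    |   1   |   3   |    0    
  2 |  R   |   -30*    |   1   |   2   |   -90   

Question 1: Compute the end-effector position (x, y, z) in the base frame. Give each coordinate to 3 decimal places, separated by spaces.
-4.732 1.000 2.000

after link 1: o_1 = (-3.0000, 0.0000, 1.0000)
after link 2: o_2 = (-4.7321, 1.0000, 2.0000)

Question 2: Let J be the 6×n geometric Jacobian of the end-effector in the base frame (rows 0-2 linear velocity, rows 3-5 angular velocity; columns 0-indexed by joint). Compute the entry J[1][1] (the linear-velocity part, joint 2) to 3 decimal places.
axis z_1 = (0.0000,0.0000,1.0000); lever o_n−o_1 = (-1.7321,1.0000,1.0000)
cross product → J_v[:, 1] = (-1.0000,-1.7321,0.0000)
J_ω[:, 1] = z_1
entry J[1][1] = -1.7321

-1.732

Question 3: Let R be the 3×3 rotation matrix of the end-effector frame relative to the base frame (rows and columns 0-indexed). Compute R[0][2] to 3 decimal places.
End-effector z-axis (col 2 of R) = (-0.5000,-0.8660,0.0000)
R[0][2] = -0.5000

-0.500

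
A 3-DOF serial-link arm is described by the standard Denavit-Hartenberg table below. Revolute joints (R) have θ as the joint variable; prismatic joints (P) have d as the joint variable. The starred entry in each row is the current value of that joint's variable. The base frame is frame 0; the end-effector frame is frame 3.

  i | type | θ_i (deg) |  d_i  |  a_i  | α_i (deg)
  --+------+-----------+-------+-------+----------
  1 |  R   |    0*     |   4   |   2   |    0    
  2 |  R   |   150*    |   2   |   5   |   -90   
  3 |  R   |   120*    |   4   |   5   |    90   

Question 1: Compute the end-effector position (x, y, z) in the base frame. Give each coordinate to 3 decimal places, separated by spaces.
after link 1: o_1 = (2.0000, 0.0000, 4.0000)
after link 2: o_2 = (-2.3301, 2.5000, 6.0000)
after link 3: o_3 = (-2.1651, -2.2141, 1.6699)

-2.165 -2.214 1.670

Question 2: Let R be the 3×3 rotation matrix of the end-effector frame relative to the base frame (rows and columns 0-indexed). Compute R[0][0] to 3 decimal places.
0.433

End-effector x-axis (col 0 of R) = (0.4330,-0.2500,-0.8660)
R[0][0] = 0.4330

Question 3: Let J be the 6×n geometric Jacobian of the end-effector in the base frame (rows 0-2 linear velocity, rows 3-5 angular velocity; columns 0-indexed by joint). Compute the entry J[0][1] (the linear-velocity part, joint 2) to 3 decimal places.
2.214

axis z_1 = (0.0000,0.0000,1.0000); lever o_n−o_1 = (-4.1651,-2.2141,-2.3301)
cross product → J_v[:, 1] = (2.2141,-4.1651,0.0000)
J_ω[:, 1] = z_1
entry J[0][1] = 2.2141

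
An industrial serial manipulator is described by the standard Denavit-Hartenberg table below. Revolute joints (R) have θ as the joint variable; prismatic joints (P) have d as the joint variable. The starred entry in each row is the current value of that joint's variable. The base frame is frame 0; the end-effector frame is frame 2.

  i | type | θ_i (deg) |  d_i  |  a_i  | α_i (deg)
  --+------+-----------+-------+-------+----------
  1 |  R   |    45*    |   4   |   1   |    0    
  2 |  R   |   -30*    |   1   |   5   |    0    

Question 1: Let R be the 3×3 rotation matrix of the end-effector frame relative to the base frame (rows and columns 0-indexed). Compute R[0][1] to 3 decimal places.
-0.259

End-effector y-axis (col 1 of R) = (-0.2588,0.9659,0.0000)
R[0][1] = -0.2588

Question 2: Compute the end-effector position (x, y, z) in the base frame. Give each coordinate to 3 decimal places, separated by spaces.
after link 1: o_1 = (0.7071, 0.7071, 4.0000)
after link 2: o_2 = (5.5367, 2.0012, 5.0000)

5.537 2.001 5.000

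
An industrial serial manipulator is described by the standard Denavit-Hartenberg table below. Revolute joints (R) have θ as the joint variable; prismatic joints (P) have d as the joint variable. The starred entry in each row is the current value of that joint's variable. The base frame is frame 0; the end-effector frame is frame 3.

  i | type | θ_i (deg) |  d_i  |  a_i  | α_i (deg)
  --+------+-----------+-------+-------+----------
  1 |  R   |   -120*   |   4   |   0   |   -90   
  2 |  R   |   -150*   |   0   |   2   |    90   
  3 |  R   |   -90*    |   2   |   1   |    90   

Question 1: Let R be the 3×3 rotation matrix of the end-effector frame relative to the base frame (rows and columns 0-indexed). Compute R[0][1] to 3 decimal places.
0.250

End-effector y-axis (col 1 of R) = (0.2500,0.4330,-0.8660)
R[0][1] = 0.2500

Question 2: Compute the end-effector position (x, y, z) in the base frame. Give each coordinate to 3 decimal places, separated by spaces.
0.500 2.866 3.268

after link 1: o_1 = (0.0000, 0.0000, 4.0000)
after link 2: o_2 = (0.8660, 1.5000, 5.0000)
after link 3: o_3 = (0.5000, 2.8660, 3.2679)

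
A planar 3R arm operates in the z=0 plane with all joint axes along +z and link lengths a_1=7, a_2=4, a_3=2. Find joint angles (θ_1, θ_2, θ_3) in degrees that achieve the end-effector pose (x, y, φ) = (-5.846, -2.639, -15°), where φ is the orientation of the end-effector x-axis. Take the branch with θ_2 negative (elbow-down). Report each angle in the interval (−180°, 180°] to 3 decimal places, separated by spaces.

wrist centre = target − a_3·(cos φ, sin φ) = (-7.7779, -2.1214)
cos θ_2 = (64.9952−7²−4²)/(2·7·4) = -0.0001; θ_2 = -90.0050° (elbow-down)
β = atan2(-2.1214,-7.7779) = -164.7440°; ψ = atan2(-4.0000,6.9997) = -29.7461°
θ_1 = β − ψ = -134.9979°
θ_3 = φ − θ_1 − θ_2 = -149.9972° (wrapped to (-180°,180°])

-134.998 -90.005 -149.997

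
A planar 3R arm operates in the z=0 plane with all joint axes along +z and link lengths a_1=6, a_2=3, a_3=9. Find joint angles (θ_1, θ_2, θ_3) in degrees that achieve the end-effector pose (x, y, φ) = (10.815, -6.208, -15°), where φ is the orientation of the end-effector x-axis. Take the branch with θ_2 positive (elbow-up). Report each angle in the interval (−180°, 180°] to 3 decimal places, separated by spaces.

-89.996 134.998 -60.001

wrist centre = target − a_3·(cos φ, sin φ) = (2.1217, -3.8786)
cos θ_2 = (19.5452−6²−3²)/(2·6·3) = -0.7071; θ_2 = 134.9976° (elbow-up)
β = atan2(-3.8786,2.1217) = -61.3207°; ψ = atan2(2.1214,3.8788) = 28.6755°
θ_1 = β − ψ = -89.9962°
θ_3 = φ − θ_1 − θ_2 = -60.0014° (wrapped to (-180°,180°])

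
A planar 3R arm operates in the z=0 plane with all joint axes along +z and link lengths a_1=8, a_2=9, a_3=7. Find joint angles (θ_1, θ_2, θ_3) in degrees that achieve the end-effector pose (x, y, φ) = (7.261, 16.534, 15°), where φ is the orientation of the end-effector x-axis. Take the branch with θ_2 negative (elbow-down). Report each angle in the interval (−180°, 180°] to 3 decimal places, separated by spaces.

120.003 -60.002 -45.001

wrist centre = target − a_3·(cos φ, sin φ) = (0.4995, 14.7223)
cos θ_2 = (216.9947−8²−9²)/(2·8·9) = 0.5000; θ_2 = -60.0025° (elbow-down)
β = atan2(14.7223,0.4995) = 88.0567°; ψ = atan2(-7.7944,12.4997) = -31.9464°
θ_1 = β − ψ = 120.0032°
θ_3 = φ − θ_1 − θ_2 = -45.0007° (wrapped to (-180°,180°])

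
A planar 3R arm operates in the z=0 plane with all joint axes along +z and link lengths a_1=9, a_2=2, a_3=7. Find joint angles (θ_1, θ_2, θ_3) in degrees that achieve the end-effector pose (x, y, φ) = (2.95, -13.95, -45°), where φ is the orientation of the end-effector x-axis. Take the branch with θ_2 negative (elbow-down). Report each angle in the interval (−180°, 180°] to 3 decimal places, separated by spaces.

wrist centre = target − a_3·(cos φ, sin φ) = (-1.9997, -9.0003)
cos θ_2 = (85.0035−9²−2²)/(2·9·2) = 0.0001; θ_2 = -89.9944° (elbow-down)
β = atan2(-9.0003,-1.9997) = -102.5269°; ψ = atan2(-2.0000,9.0002) = -12.5285°
θ_1 = β − ψ = -89.9984°
θ_3 = φ − θ_1 − θ_2 = 134.9928° (wrapped to (-180°,180°])

-89.998 -89.994 134.993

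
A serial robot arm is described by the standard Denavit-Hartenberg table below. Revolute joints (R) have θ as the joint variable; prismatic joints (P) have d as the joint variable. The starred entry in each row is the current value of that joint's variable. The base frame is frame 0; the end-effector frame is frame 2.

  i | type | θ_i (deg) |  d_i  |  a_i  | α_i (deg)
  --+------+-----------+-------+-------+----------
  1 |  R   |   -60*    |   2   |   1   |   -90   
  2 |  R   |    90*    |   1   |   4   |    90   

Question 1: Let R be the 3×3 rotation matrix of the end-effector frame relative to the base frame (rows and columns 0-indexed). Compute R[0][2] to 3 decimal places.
End-effector z-axis (col 2 of R) = (0.5000,-0.8660,0.0000)
R[0][2] = 0.5000

0.500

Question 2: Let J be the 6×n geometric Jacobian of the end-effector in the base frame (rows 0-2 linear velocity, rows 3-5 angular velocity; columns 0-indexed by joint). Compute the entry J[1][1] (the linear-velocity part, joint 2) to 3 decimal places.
axis z_1 = (0.8660,0.5000,0.0000); lever o_n−o_1 = (0.8660,0.5000,-4.0000)
cross product → J_v[:, 1] = (-2.0000,3.4641,-0.0000)
J_ω[:, 1] = z_1
entry J[1][1] = 3.4641

3.464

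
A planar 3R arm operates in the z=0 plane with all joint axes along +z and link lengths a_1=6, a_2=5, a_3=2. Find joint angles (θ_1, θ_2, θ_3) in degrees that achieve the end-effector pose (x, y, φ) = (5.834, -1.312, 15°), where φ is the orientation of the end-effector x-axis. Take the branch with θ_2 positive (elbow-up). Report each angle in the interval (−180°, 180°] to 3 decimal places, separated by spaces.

-80.242 134.999 -39.757

wrist centre = target − a_3·(cos φ, sin φ) = (3.9021, -1.8296)
cos θ_2 = (18.5743−6²−5²)/(2·6·5) = -0.7071; θ_2 = 134.9990° (elbow-up)
β = atan2(-1.8296,3.9021) = -25.1209°; ψ = atan2(3.5356,2.4645) = 55.1211°
θ_1 = β − ψ = -80.2421°
θ_3 = φ − θ_1 − θ_2 = -39.7569° (wrapped to (-180°,180°])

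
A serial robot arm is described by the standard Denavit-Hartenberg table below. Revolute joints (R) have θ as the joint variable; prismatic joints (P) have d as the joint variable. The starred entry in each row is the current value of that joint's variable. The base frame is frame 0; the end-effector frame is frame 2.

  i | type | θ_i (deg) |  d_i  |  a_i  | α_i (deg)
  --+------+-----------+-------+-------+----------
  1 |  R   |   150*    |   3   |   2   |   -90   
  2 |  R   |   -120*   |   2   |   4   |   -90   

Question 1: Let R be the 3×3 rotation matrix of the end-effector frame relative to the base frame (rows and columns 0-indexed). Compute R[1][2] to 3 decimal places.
0.433

End-effector z-axis (col 2 of R) = (-0.7500,0.4330,0.5000)
R[1][2] = 0.4330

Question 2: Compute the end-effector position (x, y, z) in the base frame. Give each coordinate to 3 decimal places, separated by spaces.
after link 1: o_1 = (-1.7321, 1.0000, 3.0000)
after link 2: o_2 = (-1.0000, -1.7321, 6.4641)

-1.000 -1.732 6.464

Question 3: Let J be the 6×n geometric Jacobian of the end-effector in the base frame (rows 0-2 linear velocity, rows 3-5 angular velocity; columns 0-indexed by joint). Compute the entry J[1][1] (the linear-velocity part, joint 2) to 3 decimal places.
axis z_1 = (-0.5000,-0.8660,0.0000); lever o_n−o_1 = (0.7321,-2.7321,3.4641)
cross product → J_v[:, 1] = (-3.0000,1.7321,2.0000)
J_ω[:, 1] = z_1
entry J[1][1] = 1.7321

1.732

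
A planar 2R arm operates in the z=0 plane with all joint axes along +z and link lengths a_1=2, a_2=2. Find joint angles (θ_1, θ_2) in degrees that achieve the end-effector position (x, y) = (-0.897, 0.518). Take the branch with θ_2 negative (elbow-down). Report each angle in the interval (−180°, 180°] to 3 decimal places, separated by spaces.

-135.014 -149.984

cos θ_2 = (1.0729−2²−2²)/(2·2·2) = -0.8659; θ_2 = -149.9837° (elbow-down)
β = atan2(0.5180,-0.8970) = 149.9944°; ψ = atan2(-1.0005,0.2682) = -74.9919°
θ_1 = β − ψ = 224.9863°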